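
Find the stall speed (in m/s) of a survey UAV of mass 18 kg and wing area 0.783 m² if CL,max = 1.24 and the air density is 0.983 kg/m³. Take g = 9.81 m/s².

V_stall = 19.2 m/s

Weight W = mg = 18 × 9.81 = 176.6 N.
V_stall = √(2W/(ρ·S·CL,max)) = √(2 × 176.6 / (0.983 × 0.783 × 1.24))
V_stall = √370 = 19.2 m/s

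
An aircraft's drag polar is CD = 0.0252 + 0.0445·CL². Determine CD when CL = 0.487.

CD = 0.0252 + 0.0445 × 0.487² = 0.0252 + 0.01055 = 0.0358

CD = 0.0358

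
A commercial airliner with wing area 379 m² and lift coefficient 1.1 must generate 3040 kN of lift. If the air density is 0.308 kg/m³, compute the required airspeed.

v = 218 m/s

L = ½ρv²S·CL ⇒ v = √(2L/(ρ·S·CL))
v = √(2 × 3.04×10^6 / (0.308 × 379 × 1.1)) = √47350 = 218 m/s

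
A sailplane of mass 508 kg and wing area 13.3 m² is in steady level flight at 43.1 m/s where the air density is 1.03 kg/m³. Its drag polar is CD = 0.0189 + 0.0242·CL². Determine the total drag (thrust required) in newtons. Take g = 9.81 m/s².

Weight W = mg = 508 × 9.81 = 4983.5 N; in level flight L = W.
Dynamic pressure q = 0.5 × 1.03 × 43.1² = 956.7 Pa.
CL = 2W/(ρv²S) = 2×4983.5/(1.03×43.1²×13.3) = 0.3917.
CD = 0.0189 + 0.0242 × 0.3917² = 0.02261.
D = q·S·CD = 956.7 × 13.3 × 0.02261 = 287.7 N

D = 288 N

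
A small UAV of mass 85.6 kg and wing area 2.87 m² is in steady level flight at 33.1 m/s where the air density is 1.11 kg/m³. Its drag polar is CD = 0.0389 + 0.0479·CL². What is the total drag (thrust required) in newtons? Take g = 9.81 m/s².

Weight W = mg = 85.6 × 9.81 = 839.74 N; in level flight L = W.
Dynamic pressure q = 0.5 × 1.11 × 33.1² = 608.1 Pa.
CL = W/(q·S) = 839.74 / (608.1 × 2.87) = 0.4812.
CD = 0.0389 + 0.0479 × 0.4812² = 0.04999.
D = q·S·CD = 608.1 × 2.87 × 0.04999 = 87.24 N

D = 87.2 N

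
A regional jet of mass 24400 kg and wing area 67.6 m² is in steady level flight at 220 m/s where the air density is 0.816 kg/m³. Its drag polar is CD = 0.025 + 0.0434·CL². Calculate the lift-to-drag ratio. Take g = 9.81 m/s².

L/D = 6.79

Level flight ⇒ L = W = m·g = 24400 × 9.81 = 2.3936×10^5 N.
q = ½ρv² = ½ × 0.816 × 220² = 19750 Pa.
CL = W/(q·S) = 2.3936×10^5 / (19750 × 67.6) = 0.1793.
CD = 0.025 + 0.0434 × 0.1793² = 0.0264.
L/D = CL/CD = 0.1793 / 0.0264 = 6.79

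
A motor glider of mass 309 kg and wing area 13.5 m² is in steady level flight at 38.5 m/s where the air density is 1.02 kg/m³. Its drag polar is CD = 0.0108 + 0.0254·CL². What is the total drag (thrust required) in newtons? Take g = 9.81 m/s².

In steady level flight, lift balances weight: W = mg = 309 × 9.81 = 3031.3 N.
Dynamic pressure q = 0.5 × 1.02 × 38.5² = 755.9 Pa.
CL = W/(q·S) = 3031.3 / (755.9 × 13.5) = 0.297.
CD = 0.0108 + 0.0254 × 0.297² = 0.01304.
D = q·S·CD = 755.9 × 13.5 × 0.01304 = 133.1 N

D = 133 N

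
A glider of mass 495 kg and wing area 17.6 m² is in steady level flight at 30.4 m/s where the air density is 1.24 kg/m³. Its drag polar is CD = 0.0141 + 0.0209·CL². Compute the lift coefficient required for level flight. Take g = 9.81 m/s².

CL = 0.482

In steady level flight, lift balances weight: W = mg = 495 × 9.81 = 4855.9 N.
Dynamic pressure q = 0.5 × 1.24 × 30.4² = 573 Pa.
CL = W/(q·S) = 4855.9 / (573 × 17.6) = 0.4815.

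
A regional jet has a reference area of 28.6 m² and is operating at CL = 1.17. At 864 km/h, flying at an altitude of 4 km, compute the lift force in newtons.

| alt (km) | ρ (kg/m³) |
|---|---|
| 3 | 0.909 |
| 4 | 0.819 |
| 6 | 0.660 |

L = 7.89×10^5 N

At 4 km, from the table: ρ = 0.819 kg/m³.
Convert speed: v = 864 km/h ÷ 3.6 = 240 m/s.
Dynamic pressure q = ½ρv² = ½ × 0.819 × 240² = 23590 Pa.
L = q·S·CL = 23590 × 28.6 × 1.17 = 7.89×10^5 N ≈ 789 kN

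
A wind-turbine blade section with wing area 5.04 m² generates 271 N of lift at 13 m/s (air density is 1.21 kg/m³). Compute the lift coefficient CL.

CL = 0.526

From L = ½ρv²S·CL, rearranging gives CL = 2L/(ρv²S).
CL = 2 × 271 / (1.21 × 13² × 5.04) = 0.526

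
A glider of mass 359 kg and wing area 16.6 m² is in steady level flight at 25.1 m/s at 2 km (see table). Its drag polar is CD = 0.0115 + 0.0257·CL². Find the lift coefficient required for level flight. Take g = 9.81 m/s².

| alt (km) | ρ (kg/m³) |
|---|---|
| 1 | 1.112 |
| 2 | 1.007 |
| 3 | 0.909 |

At 2 km, from the table: ρ = 1.007 kg/m³.
Weight W = mg = 359 × 9.81 = 3521.8 N; in level flight L = W.
q = ½ρv² = ½ × 1.007 × 25.1² = 317.2 Pa.
Required CL = L/(qS) = 3521.8/(317.2·16.6) = 0.6688.

CL = 0.669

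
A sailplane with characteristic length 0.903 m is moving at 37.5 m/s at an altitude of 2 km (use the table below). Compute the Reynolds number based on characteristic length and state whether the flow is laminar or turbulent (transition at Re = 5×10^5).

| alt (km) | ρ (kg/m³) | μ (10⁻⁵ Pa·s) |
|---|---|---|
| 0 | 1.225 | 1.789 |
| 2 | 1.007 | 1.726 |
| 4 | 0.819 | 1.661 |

Re = 1.98×10^6 (turbulent)

At 2 km, from the table: ρ = 1.007 kg/m³, μ = 1.726×10⁻⁵ Pa·s.
Re = ρ·v·c/μ = 1.007 × 37.5 × 0.903 / (1.726×10⁻⁵) = 1.98×10^6
Since 1.98×10^6 > 5×10^5, the flow is turbulent.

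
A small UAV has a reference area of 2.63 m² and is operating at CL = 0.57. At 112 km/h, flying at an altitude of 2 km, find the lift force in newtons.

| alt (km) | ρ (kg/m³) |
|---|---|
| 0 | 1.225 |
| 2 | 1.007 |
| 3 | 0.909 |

L = 731 N

At 2 km, from the table: ρ = 1.007 kg/m³.
Convert speed: v = 112 km/h ÷ 3.6 = 31.11 m/s.
L = ½ρv²S·CL = ½ × 1.007 × 31.11² × 2.63 × 0.57 = 731 N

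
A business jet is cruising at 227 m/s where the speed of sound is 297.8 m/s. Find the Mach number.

M = v/a = 227 / 297.8 = 0.762

M = 0.762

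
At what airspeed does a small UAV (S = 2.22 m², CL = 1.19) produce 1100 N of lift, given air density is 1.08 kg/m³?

v = 27.8 m/s

L = ½ρv²S·CL ⇒ v = √(2L/(ρ·S·CL))
v = √(2 × 1100 / (1.08 × 2.22 × 1.19)) = √771.1 = 27.8 m/s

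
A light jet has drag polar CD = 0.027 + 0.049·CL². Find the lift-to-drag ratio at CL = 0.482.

L/D = 12.6

CD = 0.027 + 0.049 × 0.482² = 0.03838
L/D = CL/CD = 0.482 / 0.03838 = 12.6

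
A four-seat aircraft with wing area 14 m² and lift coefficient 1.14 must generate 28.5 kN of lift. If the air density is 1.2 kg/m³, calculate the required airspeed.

L = ½ρv²S·CL ⇒ v = √(2L/(ρ·S·CL))
v = √(2 × 28500 / (1.2 × 14 × 1.14)) = √2976 = 54.6 m/s

v = 54.6 m/s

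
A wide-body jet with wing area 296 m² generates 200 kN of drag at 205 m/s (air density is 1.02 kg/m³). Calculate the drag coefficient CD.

From D = ½ρv²S·CD, rearranging gives CD = 2D/(ρv²S).
CD = 2 × 2×10^5 / (1.02 × 205² × 296) = 0.0315

CD = 0.0315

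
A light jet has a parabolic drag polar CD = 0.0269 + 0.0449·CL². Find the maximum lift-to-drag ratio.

For CD = CD0 + K·CL², (L/D)max occurs at CL* = √(CD0/K) and equals 1/(2√(K·CD0)).
(L/D)max = 1/(2√(0.0449 × 0.0269)) = 1/(2 × 0.03475) = 14.4

(L/D)max = 14.4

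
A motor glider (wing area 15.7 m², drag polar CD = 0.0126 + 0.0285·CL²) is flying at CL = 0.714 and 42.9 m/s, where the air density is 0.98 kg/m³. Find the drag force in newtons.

CD = 0.0126 + 0.0285 × 0.714² = 0.02713
D = ½ρv²S·CD = ½ × 0.98 × 42.9² × 15.7 × 0.02713 = 384 N

D = 384 N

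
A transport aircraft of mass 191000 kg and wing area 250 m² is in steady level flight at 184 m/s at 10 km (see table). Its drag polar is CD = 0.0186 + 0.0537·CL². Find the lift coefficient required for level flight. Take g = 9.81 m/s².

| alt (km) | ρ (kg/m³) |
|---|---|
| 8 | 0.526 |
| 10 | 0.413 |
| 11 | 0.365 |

CL = 1.07

At 10 km, from the table: ρ = 0.413 kg/m³.
Weight W = mg = 191000 × 9.81 = 1.8737×10^6 N; in level flight L = W.
Dynamic pressure q = 0.5 × 0.413 × 184² = 6991 Pa.
Required CL = L/(qS) = 1.8737×10^6/(6991·250) = 1.072.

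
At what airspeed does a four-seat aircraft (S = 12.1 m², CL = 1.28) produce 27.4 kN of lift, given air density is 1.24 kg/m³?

L = ½ρv²S·CL ⇒ v = √(2L/(ρ·S·CL))
v = √(2 × 27400 / (1.24 × 12.1 × 1.28)) = √2853 = 53.4 m/s

v = 53.4 m/s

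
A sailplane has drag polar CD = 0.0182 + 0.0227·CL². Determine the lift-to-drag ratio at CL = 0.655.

CD = 0.0182 + 0.0227 × 0.655² = 0.02794
L/D = CL/CD = 0.655 / 0.02794 = 23.4

L/D = 23.4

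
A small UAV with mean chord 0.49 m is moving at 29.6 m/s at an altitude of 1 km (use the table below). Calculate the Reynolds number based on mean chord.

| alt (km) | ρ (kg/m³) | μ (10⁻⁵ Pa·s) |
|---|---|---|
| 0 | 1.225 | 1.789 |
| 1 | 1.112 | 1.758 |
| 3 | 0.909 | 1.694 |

At 1 km, from the table: ρ = 1.112 kg/m³, μ = 1.758×10⁻⁵ Pa·s.
Re = ρ·v·c/μ = 1.112 × 29.6 × 0.49 / (1.758×10⁻⁵) = 9.17×10^5

Re = 9.17×10^5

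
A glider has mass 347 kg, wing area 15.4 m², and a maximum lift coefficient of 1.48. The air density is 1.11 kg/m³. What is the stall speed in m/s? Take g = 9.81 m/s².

At stall, lift equals weight: L = W = m·g = 347 × 9.81 = 3404 N.
V_stall = √(2W/(ρ·S·CL,max)) = √(2 × 3404 / (1.11 × 15.4 × 1.48))
V_stall = √269.1 = 16.4 m/s

V_stall = 16.4 m/s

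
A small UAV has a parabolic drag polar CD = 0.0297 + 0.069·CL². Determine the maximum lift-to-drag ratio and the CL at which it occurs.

(L/D)max = 11, at CL = 0.656

For CD = CD0 + K·CL², (L/D)max occurs at CL* = √(CD0/K) and equals 1/(2√(K·CD0)).
(L/D)max = 1/(2√(0.069 × 0.0297)) = 1/(2 × 0.04527) = 11
CL* = √(0.0297/0.069) = 0.656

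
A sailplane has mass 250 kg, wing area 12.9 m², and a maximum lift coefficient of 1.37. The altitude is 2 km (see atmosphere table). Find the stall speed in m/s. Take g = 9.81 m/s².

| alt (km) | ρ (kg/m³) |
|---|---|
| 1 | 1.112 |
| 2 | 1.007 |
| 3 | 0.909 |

V_stall = 16.6 m/s

At 2 km, from the table: ρ = 1.007 kg/m³.
At stall, lift equals weight: L = W = m·g = 250 × 9.81 = 2452 N.
From L = ½ρV²S·CL,max = W: V_stall = √(2W/(ρSCL,max)) = √(2·2452/(1.007·12.9·1.37))
V_stall = √275.6 = 16.6 m/s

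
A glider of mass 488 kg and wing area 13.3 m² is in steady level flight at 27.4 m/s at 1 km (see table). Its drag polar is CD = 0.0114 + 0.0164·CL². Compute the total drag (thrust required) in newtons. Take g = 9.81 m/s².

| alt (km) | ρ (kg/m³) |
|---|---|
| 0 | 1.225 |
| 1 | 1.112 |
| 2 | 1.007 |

At 1 km, from the table: ρ = 1.112 kg/m³.
In steady level flight, lift balances weight: W = mg = 488 × 9.81 = 4787.3 N.
q = ½ρv² = ½ × 1.112 × 27.4² = 417.4 Pa.
CL = W/(q·S) = 4787.3 / (417.4 × 13.3) = 0.8623.
CD = 0.0114 + 0.0164 × 0.8623² = 0.02359.
D = q·S·CD = 417.4 × 13.3 × 0.02359 = 131 N

D = 131 N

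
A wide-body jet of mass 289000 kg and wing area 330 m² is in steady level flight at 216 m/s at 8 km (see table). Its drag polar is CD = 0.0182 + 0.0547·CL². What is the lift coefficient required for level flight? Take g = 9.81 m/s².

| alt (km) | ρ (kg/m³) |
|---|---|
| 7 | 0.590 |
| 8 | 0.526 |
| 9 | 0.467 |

CL = 0.7

At 8 km, from the table: ρ = 0.526 kg/m³.
Level flight ⇒ L = W = m·g = 289000 × 9.81 = 2.8351×10^6 N.
q = ½ρv² = ½ × 0.526 × 216² = 12270 Pa.
Required CL = L/(qS) = 2.8351×10^6/(12270·330) = 0.7001.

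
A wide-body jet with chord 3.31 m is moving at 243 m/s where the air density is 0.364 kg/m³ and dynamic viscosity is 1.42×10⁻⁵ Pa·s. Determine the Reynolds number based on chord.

Re = ρ·v·c/μ = 0.364 × 243 × 3.31 / (1.42×10⁻⁵) = 2.06×10^7

Re = 2.06×10^7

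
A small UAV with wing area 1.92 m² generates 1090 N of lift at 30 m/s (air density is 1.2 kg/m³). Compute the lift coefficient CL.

From L = ½ρv²S·CL, rearranging gives CL = 2L/(ρv²S).
CL = 2 × 1090 / (1.2 × 30² × 1.92) = 1.05

CL = 1.05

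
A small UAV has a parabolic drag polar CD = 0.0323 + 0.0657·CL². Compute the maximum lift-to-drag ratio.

(L/D)max = 10.9

For CD = CD0 + K·CL², (L/D)max occurs at CL* = √(CD0/K) and equals 1/(2√(K·CD0)).
(L/D)max = 1/(2√(0.0657 × 0.0323)) = 1/(2 × 0.04607) = 10.9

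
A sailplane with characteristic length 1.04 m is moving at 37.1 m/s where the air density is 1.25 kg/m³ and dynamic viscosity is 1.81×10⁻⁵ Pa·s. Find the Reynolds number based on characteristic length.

Re = ρ·v·c/μ = 1.25 × 37.1 × 1.04 / (1.81×10⁻⁵) = 2.66×10^6

Re = 2.66×10^6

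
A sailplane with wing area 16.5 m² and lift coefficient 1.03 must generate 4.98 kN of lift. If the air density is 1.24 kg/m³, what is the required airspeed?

v = 21.7 m/s

L = ½ρv²S·CL ⇒ v = √(2L/(ρ·S·CL))
v = √(2 × 4980 / (1.24 × 16.5 × 1.03)) = √472.6 = 21.7 m/s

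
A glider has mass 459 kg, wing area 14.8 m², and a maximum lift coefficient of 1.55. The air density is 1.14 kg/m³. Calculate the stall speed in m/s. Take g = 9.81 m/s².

V_stall = 18.6 m/s

Weight W = mg = 459 × 9.81 = 4503 N.
V_stall = √(2W/(ρ·S·CL,max)) = √(2 × 4503 / (1.14 × 14.8 × 1.55))
V_stall = √344.4 = 18.6 m/s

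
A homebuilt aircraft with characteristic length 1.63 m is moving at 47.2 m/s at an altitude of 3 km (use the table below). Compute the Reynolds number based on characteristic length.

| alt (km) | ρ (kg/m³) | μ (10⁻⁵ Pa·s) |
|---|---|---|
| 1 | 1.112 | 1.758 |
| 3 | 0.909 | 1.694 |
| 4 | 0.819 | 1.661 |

At 3 km, from the table: ρ = 0.909 kg/m³, μ = 1.694×10⁻⁵ Pa·s.
Re = ρ·v·c/μ = 0.909 × 47.2 × 1.63 / (1.694×10⁻⁵) = 4.13×10^6

Re = 4.13×10^6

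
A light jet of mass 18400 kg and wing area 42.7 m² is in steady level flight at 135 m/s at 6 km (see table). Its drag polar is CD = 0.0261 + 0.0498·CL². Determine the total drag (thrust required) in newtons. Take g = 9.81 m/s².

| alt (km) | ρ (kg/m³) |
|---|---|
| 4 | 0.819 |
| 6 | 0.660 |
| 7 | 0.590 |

At 6 km, from the table: ρ = 0.660 kg/m³.
Level flight ⇒ L = W = m·g = 18400 × 9.81 = 1.805×10^5 N.
Dynamic pressure q = 0.5 × 0.66 × 135² = 6014 Pa.
Required CL = L/(qS) = 1.805×10^5/(6014·42.7) = 0.7029.
CD = 0.0261 + 0.0498 × 0.7029² = 0.0507.
D = q·S·CD = 6014 × 42.7 × 0.0507 = 13020 N

D = 13000 N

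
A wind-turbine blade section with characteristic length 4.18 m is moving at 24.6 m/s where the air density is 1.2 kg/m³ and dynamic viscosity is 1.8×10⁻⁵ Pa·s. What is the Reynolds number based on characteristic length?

Re = 6.86×10^6

Re = ρ·v·c/μ = 1.2 × 24.6 × 4.18 / (1.8×10⁻⁵) = 6.86×10^6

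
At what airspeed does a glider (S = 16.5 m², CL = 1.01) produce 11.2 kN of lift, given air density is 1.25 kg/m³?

L = ½ρv²S·CL ⇒ v = √(2L/(ρ·S·CL))
v = √(2 × 11200 / (1.25 × 16.5 × 1.01)) = √1075 = 32.8 m/s

v = 32.8 m/s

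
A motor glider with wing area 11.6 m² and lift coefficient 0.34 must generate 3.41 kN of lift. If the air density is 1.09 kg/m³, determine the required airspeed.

v = 39.8 m/s

L = ½ρv²S·CL ⇒ v = √(2L/(ρ·S·CL))
v = √(2 × 3410 / (1.09 × 11.6 × 0.34)) = √1586 = 39.8 m/s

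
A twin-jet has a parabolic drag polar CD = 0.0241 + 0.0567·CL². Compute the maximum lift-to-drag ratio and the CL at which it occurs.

(L/D)max = 13.5, at CL = 0.652

For CD = CD0 + K·CL², (L/D)max occurs at CL* = √(CD0/K) and equals 1/(2√(K·CD0)).
(L/D)max = 1/(2√(0.0567 × 0.0241)) = 1/(2 × 0.03697) = 13.5
CL* = √(0.0241/0.0567) = 0.652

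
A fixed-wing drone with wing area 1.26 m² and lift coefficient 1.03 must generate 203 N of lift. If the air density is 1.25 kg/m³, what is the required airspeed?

L = ½ρv²S·CL ⇒ v = √(2L/(ρ·S·CL))
v = √(2 × 203 / (1.25 × 1.26 × 1.03)) = √250.3 = 15.8 m/s

v = 15.8 m/s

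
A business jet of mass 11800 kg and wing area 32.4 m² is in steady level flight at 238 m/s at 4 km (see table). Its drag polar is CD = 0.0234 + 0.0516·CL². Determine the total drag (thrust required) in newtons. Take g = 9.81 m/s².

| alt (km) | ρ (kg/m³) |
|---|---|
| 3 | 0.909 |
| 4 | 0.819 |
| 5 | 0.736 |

D = 18500 N

At 4 km, from the table: ρ = 0.819 kg/m³.
Weight W = mg = 11800 × 9.81 = 1.1576×10^5 N; in level flight L = W.
q = ½ρv² = ½ × 0.819 × 238² = 23200 Pa.
Required CL = L/(qS) = 1.1576×10^5/(23200·32.4) = 0.154.
CD = 0.0234 + 0.0516 × 0.154² = 0.02462.
D = q·S·CD = 23200 × 32.4 × 0.02462 = 18510 N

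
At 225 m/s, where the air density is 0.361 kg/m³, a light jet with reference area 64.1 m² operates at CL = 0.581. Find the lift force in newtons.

Dynamic pressure q = ½ρv² = ½ × 0.361 × 225² = 9138 Pa.
L = q·S·CL = 9138 × 64.1 × 0.581 = 3.4×10^5 N ≈ 340 kN

L = 3.4×10^5 N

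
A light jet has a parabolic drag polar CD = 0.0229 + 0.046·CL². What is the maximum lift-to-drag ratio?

For CD = CD0 + K·CL², (L/D)max occurs at CL* = √(CD0/K) and equals 1/(2√(K·CD0)).
(L/D)max = 1/(2√(0.046 × 0.0229)) = 1/(2 × 0.03246) = 15.4

(L/D)max = 15.4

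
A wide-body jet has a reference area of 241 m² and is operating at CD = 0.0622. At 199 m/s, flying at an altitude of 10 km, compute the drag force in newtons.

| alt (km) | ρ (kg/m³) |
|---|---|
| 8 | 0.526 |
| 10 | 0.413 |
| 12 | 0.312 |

D = 1.23×10^5 N

At 10 km, from the table: ρ = 0.413 kg/m³.
D = ½ρv²S·CD = ½ × 0.413 × 199² × 241 × 0.0622 = 1.23×10^5 N ≈ 123 kN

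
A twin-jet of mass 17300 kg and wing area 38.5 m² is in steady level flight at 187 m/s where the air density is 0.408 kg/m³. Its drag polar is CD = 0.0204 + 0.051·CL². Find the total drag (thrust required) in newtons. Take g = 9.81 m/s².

Weight W = mg = 17300 × 9.81 = 1.6971×10^5 N; in level flight L = W.
q = ½ρv² = ½ × 0.408 × 187² = 7134 Pa.
CL = W/(q·S) = 1.6971×10^5 / (7134 × 38.5) = 0.6179.
CD = 0.0204 + 0.051 × 0.6179² = 0.03987.
D = q·S·CD = 7134 × 38.5 × 0.03987 = 10950 N

D = 11000 N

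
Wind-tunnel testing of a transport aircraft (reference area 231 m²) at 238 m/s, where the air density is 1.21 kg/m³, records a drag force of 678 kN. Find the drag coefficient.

From D = ½ρv²S·CD, rearranging gives CD = 2D/(ρv²S).
CD = 2 × 6.78×10^5 / (1.21 × 238² × 231) = 0.0856

CD = 0.0856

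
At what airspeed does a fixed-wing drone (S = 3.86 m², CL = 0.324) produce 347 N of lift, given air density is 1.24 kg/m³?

L = ½ρv²S·CL ⇒ v = √(2L/(ρ·S·CL))
v = √(2 × 347 / (1.24 × 3.86 × 0.324)) = √447.5 = 21.2 m/s

v = 21.2 m/s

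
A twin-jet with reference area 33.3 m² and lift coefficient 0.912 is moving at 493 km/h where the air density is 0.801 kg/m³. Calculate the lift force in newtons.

L = 2.28×10^5 N

Convert speed: v = 493 km/h ÷ 3.6 = 136.9 m/s.
L = ½ρv²S·CL = ½ × 0.801 × 136.9² × 33.3 × 0.912 = 2.28×10^5 N ≈ 228 kN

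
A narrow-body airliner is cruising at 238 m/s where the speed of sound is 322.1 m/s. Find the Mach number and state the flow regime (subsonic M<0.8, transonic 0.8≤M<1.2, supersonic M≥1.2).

M = v/a = 238 / 322.1 = 0.739
M = 0.739 → subsonic.

M = 0.739 (subsonic)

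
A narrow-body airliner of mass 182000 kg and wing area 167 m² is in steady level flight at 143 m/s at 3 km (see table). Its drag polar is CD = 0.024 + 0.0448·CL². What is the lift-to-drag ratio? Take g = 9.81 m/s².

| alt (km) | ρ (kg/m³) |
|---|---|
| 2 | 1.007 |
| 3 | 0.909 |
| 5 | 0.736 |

L/D = 13.8

At 3 km, from the table: ρ = 0.909 kg/m³.
Weight W = mg = 182000 × 9.81 = 1.7854×10^6 N; in level flight L = W.
Dynamic pressure q = 0.5 × 0.909 × 143² = 9294 Pa.
CL = W/(q·S) = 1.7854×10^6 / (9294 × 167) = 1.15.
CD = 0.024 + 0.0448 × 1.15² = 0.08328.
L/D = CL/CD = 1.15 / 0.08328 = 13.8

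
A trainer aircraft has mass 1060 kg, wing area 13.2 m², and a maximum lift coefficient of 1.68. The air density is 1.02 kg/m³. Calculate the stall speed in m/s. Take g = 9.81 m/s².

V_stall = 30.3 m/s

Weight W = mg = 1060 × 9.81 = 10400 N.
V_stall = √(2W/(ρ·S·CL,max)) = √(2 × 10400 / (1.02 × 13.2 × 1.68))
V_stall = √919.4 = 30.3 m/s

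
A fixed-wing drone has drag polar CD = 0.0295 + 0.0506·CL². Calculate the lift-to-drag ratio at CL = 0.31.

CD = 0.0295 + 0.0506 × 0.31² = 0.03436
L/D = CL/CD = 0.31 / 0.03436 = 9.02

L/D = 9.02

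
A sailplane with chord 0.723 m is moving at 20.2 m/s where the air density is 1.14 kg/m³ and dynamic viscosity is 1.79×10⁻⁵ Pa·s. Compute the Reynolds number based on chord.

Re = 9.3×10^5

Re = ρ·v·c/μ = 1.14 × 20.2 × 0.723 / (1.79×10⁻⁵) = 9.3×10^5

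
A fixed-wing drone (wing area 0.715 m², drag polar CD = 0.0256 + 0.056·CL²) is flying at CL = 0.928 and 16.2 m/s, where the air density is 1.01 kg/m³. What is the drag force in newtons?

CD = 0.0256 + 0.056 × 0.928² = 0.07383
D = ½ρv²S·CD = ½ × 1.01 × 16.2² × 0.715 × 0.07383 = 7 N

D = 7 N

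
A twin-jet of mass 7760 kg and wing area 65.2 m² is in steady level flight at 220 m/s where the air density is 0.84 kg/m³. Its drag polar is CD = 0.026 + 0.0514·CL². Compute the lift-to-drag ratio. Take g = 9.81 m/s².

L/D = 2.19

Level flight ⇒ L = W = m·g = 7760 × 9.81 = 76126 N.
Dynamic pressure q = 0.5 × 0.84 × 220² = 20330 Pa.
CL = 2W/(ρv²S) = 2×76126/(0.84×220²×65.2) = 0.05744.
CD = 0.026 + 0.0514 × 0.05744² = 0.02617.
L/D = CL/CD = 0.05744 / 0.02617 = 2.19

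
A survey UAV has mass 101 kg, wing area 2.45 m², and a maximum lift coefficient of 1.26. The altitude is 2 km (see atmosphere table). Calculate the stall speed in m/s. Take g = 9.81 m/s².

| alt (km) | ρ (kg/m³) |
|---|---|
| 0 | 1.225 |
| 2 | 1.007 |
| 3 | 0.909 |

V_stall = 25.2 m/s

At 2 km, from the table: ρ = 1.007 kg/m³.
Stall occurs when L = W at CL,max. W = mg = 101 × 9.81 = 990.8 N.
V_stall = √(2W/(ρ·S·CL,max)) = √(2 × 990.8 / (1.007 × 2.45 × 1.26))
V_stall = √637.5 = 25.2 m/s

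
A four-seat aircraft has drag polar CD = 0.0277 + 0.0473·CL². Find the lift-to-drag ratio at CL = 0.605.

L/D = 13.4

CD = 0.0277 + 0.0473 × 0.605² = 0.04501
L/D = CL/CD = 0.605 / 0.04501 = 13.4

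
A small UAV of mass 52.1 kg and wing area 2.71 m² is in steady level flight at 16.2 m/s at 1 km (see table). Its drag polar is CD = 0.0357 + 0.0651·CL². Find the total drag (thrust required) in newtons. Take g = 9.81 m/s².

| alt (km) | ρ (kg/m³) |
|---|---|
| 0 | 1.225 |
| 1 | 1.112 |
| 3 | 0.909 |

D = 57.1 N

At 1 km, from the table: ρ = 1.112 kg/m³.
In steady level flight, lift balances weight: W = mg = 52.1 × 9.81 = 511.1 N.
Dynamic pressure q = 0.5 × 1.112 × 16.2² = 145.9 Pa.
CL = 2W/(ρv²S) = 2×511.1/(1.112×16.2²×2.71) = 1.293.
CD = 0.0357 + 0.0651 × 1.293² = 0.1445.
D = q·S·CD = 145.9 × 2.71 × 0.1445 = 57.12 N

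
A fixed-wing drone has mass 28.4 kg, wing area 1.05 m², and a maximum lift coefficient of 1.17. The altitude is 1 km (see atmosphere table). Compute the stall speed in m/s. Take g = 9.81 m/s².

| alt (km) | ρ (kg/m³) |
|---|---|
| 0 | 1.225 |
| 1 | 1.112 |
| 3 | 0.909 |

V_stall = 20.2 m/s

At 1 km, from the table: ρ = 1.112 kg/m³.
Weight W = mg = 28.4 × 9.81 = 278.6 N.
From L = ½ρV²S·CL,max = W: V_stall = √(2W/(ρSCL,max)) = √(2·278.6/(1.112·1.05·1.17))
V_stall = √407.9 = 20.2 m/s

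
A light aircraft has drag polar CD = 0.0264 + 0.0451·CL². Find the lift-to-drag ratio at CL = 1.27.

L/D = 12.8

CD = 0.0264 + 0.0451 × 1.27² = 0.09914
L/D = CL/CD = 1.27 / 0.09914 = 12.8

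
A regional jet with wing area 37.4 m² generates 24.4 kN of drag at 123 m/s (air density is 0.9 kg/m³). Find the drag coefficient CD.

CD = 0.0958

From D = ½ρv²S·CD, rearranging gives CD = 2D/(ρv²S).
CD = 2 × 24400 / (0.9 × 123² × 37.4) = 0.0958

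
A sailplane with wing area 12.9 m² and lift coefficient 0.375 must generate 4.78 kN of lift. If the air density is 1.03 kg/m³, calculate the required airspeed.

L = ½ρv²S·CL ⇒ v = √(2L/(ρ·S·CL))
v = √(2 × 4780 / (1.03 × 12.9 × 0.375)) = √1919 = 43.8 m/s

v = 43.8 m/s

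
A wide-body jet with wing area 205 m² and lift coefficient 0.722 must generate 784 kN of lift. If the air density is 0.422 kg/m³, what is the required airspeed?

v = 158 m/s

L = ½ρv²S·CL ⇒ v = √(2L/(ρ·S·CL))
v = √(2 × 7.84×10^5 / (0.422 × 205 × 0.722)) = √25100 = 158 m/s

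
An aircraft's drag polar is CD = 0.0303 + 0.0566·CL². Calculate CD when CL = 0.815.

CD = 0.0679

CD = 0.0303 + 0.0566 × 0.815² = 0.0303 + 0.0376 = 0.0679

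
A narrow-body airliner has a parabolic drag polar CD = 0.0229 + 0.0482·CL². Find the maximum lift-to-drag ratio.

For CD = CD0 + K·CL², (L/D)max occurs at CL* = √(CD0/K) and equals 1/(2√(K·CD0)).
(L/D)max = 1/(2√(0.0482 × 0.0229)) = 1/(2 × 0.03322) = 15

(L/D)max = 15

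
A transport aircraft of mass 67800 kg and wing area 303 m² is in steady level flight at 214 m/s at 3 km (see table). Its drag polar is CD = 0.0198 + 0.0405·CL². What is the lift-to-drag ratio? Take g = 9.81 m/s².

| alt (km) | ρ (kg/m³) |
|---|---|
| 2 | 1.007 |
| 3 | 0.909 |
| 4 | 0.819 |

L/D = 5.21

At 3 km, from the table: ρ = 0.909 kg/m³.
Level flight ⇒ L = W = m·g = 67800 × 9.81 = 6.6512×10^5 N.
q = ½ρv² = ½ × 0.909 × 214² = 20810 Pa.
Required CL = L/(qS) = 6.6512×10^5/(20810·303) = 0.1055.
CD = 0.0198 + 0.0405 × 0.1055² = 0.02025.
L/D = CL/CD = 0.1055 / 0.02025 = 5.21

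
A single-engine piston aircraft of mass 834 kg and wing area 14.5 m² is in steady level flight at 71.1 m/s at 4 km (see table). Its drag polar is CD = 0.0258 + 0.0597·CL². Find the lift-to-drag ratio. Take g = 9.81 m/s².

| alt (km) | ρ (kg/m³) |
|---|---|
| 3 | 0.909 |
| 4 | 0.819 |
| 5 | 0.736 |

L/D = 9.01

At 4 km, from the table: ρ = 0.819 kg/m³.
In steady level flight, lift balances weight: W = mg = 834 × 9.81 = 8181.5 N.
q = ½ρv² = ½ × 0.819 × 71.1² = 2070 Pa.
Required CL = L/(qS) = 8181.5/(2070·14.5) = 0.2726.
CD = 0.0258 + 0.0597 × 0.2726² = 0.03024.
L/D = CL/CD = 0.2726 / 0.03024 = 9.01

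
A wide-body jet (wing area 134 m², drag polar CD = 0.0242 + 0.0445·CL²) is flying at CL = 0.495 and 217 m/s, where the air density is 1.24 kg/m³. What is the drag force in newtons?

CD = 0.0242 + 0.0445 × 0.495² = 0.0351
D = ½ρv²S·CD = ½ × 1.24 × 217² × 134 × 0.0351 = 1.37×10^5 N

D = 1.37×10^5 N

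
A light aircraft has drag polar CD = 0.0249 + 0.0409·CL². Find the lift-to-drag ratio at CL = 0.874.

L/D = 15.6

CD = 0.0249 + 0.0409 × 0.874² = 0.05614
L/D = CL/CD = 0.874 / 0.05614 = 15.6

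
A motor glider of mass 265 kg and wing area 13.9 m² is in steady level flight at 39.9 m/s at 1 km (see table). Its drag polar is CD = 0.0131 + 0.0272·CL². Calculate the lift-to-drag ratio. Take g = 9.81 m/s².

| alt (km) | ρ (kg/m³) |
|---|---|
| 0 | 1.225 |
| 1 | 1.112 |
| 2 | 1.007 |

L/D = 14.8

At 1 km, from the table: ρ = 1.112 kg/m³.
In steady level flight, lift balances weight: W = mg = 265 × 9.81 = 2599.7 N.
Dynamic pressure q = 0.5 × 1.112 × 39.9² = 885.2 Pa.
CL = 2W/(ρv²S) = 2×2599.7/(1.112×39.9²×13.9) = 0.2113.
CD = 0.0131 + 0.0272 × 0.2113² = 0.01431.
L/D = CL/CD = 0.2113 / 0.01431 = 14.8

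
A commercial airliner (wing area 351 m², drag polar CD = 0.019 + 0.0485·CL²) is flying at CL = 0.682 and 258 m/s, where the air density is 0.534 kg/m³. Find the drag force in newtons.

CD = 0.019 + 0.0485 × 0.682² = 0.04156
D = ½ρv²S·CD = ½ × 0.534 × 258² × 351 × 0.04156 = 2.59×10^5 N

D = 2.59×10^5 N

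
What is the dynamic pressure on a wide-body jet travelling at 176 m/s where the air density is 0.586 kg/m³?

q = 9080 Pa

q = ½ρv² = ½ × 0.586 × 176² = 9080 Pa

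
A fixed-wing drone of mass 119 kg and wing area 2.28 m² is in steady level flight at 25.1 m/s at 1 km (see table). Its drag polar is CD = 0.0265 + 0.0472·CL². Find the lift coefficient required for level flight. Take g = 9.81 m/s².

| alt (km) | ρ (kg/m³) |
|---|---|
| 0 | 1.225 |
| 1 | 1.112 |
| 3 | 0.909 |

At 1 km, from the table: ρ = 1.112 kg/m³.
In steady level flight, lift balances weight: W = mg = 119 × 9.81 = 1167.4 N.
Dynamic pressure q = 0.5 × 1.112 × 25.1² = 350.3 Pa.
CL = W/(q·S) = 1167.4 / (350.3 × 2.28) = 1.462.

CL = 1.46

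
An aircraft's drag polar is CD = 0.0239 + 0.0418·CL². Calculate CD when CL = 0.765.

CD = 0.0239 + 0.0418 × 0.765² = 0.0239 + 0.02446 = 0.0484

CD = 0.0484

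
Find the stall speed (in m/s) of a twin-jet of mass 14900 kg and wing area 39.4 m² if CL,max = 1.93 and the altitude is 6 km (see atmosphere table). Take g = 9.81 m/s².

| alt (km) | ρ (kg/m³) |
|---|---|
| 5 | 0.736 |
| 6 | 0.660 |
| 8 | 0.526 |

V_stall = 76.3 m/s

At 6 km, from the table: ρ = 0.660 kg/m³.
At stall, lift equals weight: L = W = m·g = 14900 × 9.81 = 1.462×10^5 N.
V_stall = √(2W/(ρ·S·CL,max)) = √(2 × 1.462×10^5 / (0.66 × 39.4 × 1.93))
V_stall = √5825 = 76.3 m/s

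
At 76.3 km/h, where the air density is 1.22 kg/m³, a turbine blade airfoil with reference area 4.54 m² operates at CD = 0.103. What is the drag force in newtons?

Convert speed: v = 76.3 km/h ÷ 3.6 = 21.19 m/s.
Dynamic pressure q = ½ρv² = ½ × 1.22 × 21.19² = 274 Pa.
D = q·S·CD = 274 × 4.54 × 0.103 = 128 N

D = 128 N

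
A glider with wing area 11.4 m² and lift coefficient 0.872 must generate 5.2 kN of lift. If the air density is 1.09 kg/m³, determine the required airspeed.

v = 31 m/s

L = ½ρv²S·CL ⇒ v = √(2L/(ρ·S·CL))
v = √(2 × 5200 / (1.09 × 11.4 × 0.872)) = √959.8 = 31 m/s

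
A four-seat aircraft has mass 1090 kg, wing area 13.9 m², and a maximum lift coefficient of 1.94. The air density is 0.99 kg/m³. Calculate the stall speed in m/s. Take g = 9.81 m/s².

V_stall = 28.3 m/s

Weight W = mg = 1090 × 9.81 = 10690 N.
From L = ½ρV²S·CL,max = W: V_stall = √(2W/(ρSCL,max)) = √(2·10690/(0.99·13.9·1.94))
V_stall = √801.1 = 28.3 m/s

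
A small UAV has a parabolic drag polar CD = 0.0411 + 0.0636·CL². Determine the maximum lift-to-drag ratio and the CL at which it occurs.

(L/D)max = 9.78, at CL = 0.804

For CD = CD0 + K·CL², (L/D)max occurs at CL* = √(CD0/K) and equals 1/(2√(K·CD0)).
(L/D)max = 1/(2√(0.0636 × 0.0411)) = 1/(2 × 0.05113) = 9.78
CL* = √(0.0411/0.0636) = 0.804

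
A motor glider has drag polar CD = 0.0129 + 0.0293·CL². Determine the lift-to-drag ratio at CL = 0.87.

CD = 0.0129 + 0.0293 × 0.87² = 0.03508
L/D = CL/CD = 0.87 / 0.03508 = 24.8

L/D = 24.8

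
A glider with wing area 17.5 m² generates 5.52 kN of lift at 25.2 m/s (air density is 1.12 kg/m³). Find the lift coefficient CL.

From L = ½ρv²S·CL, rearranging gives CL = 2L/(ρv²S).
CL = 2 × 5520 / (1.12 × 25.2² × 17.5) = 0.887

CL = 0.887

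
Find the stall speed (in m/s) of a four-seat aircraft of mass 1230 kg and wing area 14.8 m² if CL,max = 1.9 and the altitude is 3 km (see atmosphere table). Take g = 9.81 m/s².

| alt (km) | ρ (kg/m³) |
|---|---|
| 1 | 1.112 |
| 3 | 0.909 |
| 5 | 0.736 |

At 3 km, from the table: ρ = 0.909 kg/m³.
At stall, lift equals weight: L = W = m·g = 1230 × 9.81 = 12070 N.
V_stall = √(2W/(ρ·S·CL,max)) = √(2 × 12070 / (0.909 × 14.8 × 1.9))
V_stall = √944.1 = 30.7 m/s

V_stall = 30.7 m/s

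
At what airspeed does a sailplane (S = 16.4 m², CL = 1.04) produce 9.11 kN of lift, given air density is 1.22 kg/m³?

v = 29.6 m/s

L = ½ρv²S·CL ⇒ v = √(2L/(ρ·S·CL))
v = √(2 × 9110 / (1.22 × 16.4 × 1.04)) = √875.6 = 29.6 m/s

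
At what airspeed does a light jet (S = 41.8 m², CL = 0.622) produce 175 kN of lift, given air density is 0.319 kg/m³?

v = 205 m/s

L = ½ρv²S·CL ⇒ v = √(2L/(ρ·S·CL))
v = √(2 × 1.75×10^5 / (0.319 × 41.8 × 0.622)) = √42200 = 205 m/s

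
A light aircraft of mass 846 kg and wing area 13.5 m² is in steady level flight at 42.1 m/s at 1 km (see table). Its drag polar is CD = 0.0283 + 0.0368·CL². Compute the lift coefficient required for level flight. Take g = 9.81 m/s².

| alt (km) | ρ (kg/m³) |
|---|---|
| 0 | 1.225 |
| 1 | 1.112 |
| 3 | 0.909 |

At 1 km, from the table: ρ = 1.112 kg/m³.
In steady level flight, lift balances weight: W = mg = 846 × 9.81 = 8299.3 N.
q = ½ρv² = ½ × 1.112 × 42.1² = 985.5 Pa.
Required CL = L/(qS) = 8299.3/(985.5·13.5) = 0.6238.

CL = 0.624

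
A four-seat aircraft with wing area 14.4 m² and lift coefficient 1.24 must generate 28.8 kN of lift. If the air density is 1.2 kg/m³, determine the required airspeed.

v = 51.8 m/s

L = ½ρv²S·CL ⇒ v = √(2L/(ρ·S·CL))
v = √(2 × 28800 / (1.2 × 14.4 × 1.24)) = √2688 = 51.8 m/s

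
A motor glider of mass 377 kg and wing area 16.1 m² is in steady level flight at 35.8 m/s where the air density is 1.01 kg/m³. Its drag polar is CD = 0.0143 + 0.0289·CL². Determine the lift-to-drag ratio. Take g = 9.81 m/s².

L/D = 19.8

In steady level flight, lift balances weight: W = mg = 377 × 9.81 = 3698.4 N.
q = ½ρv² = ½ × 1.01 × 35.8² = 647.2 Pa.
CL = W/(q·S) = 3698.4 / (647.2 × 16.1) = 0.3549.
CD = 0.0143 + 0.0289 × 0.3549² = 0.01794.
L/D = CL/CD = 0.3549 / 0.01794 = 19.8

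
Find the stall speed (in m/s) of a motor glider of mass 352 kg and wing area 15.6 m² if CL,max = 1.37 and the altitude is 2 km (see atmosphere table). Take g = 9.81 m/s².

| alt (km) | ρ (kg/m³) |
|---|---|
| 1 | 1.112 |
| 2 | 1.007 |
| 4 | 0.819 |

At 2 km, from the table: ρ = 1.007 kg/m³.
At stall, lift equals weight: L = W = m·g = 352 × 9.81 = 3453 N.
V_stall = √(2W/(ρ·S·CL,max)) = √(2 × 3453 / (1.007 × 15.6 × 1.37))
V_stall = √320.9 = 17.9 m/s

V_stall = 17.9 m/s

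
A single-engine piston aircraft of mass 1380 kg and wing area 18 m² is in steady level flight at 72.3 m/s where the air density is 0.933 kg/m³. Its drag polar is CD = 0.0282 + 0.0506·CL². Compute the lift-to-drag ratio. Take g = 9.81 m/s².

In steady level flight, lift balances weight: W = mg = 1380 × 9.81 = 13538 N.
q = ½ρv² = ½ × 0.933 × 72.3² = 2439 Pa.
CL = W/(q·S) = 13538 / (2439 × 18) = 0.3084.
CD = 0.0282 + 0.0506 × 0.3084² = 0.03301.
L/D = CL/CD = 0.3084 / 0.03301 = 9.34

L/D = 9.34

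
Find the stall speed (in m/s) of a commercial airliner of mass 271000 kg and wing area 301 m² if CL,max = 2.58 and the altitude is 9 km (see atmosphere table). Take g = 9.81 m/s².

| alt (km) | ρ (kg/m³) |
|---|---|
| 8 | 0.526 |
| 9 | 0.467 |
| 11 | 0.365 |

At 9 km, from the table: ρ = 0.467 kg/m³.
Stall occurs when L = W at CL,max. W = mg = 271000 × 9.81 = 2.659×10^6 N.
V_stall = √(2W/(ρ·S·CL,max)) = √(2 × 2.659×10^6 / (0.467 × 301 × 2.58))
V_stall = √14660 = 121 m/s

V_stall = 121 m/s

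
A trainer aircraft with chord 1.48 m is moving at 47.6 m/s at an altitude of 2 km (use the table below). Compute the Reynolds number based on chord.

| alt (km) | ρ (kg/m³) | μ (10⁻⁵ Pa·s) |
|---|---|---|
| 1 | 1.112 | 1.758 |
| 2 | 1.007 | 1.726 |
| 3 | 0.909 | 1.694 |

Re = 4.11×10^6

At 2 km, from the table: ρ = 1.007 kg/m³, μ = 1.726×10⁻⁵ Pa·s.
Re = ρ·v·c/μ = 1.007 × 47.6 × 1.48 / (1.726×10⁻⁵) = 4.11×10^6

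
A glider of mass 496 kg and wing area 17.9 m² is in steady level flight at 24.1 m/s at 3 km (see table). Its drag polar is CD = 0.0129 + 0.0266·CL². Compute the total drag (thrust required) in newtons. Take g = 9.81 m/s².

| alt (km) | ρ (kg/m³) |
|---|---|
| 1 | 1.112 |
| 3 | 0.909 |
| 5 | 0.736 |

D = 194 N

At 3 km, from the table: ρ = 0.909 kg/m³.
Weight W = mg = 496 × 9.81 = 4865.8 N; in level flight L = W.
q = ½ρv² = ½ × 0.909 × 24.1² = 264 Pa.
Required CL = L/(qS) = 4865.8/(264·17.9) = 1.03.
CD = 0.0129 + 0.0266 × 1.03² = 0.04111.
D = q·S·CD = 264 × 17.9 × 0.04111 = 194.2 N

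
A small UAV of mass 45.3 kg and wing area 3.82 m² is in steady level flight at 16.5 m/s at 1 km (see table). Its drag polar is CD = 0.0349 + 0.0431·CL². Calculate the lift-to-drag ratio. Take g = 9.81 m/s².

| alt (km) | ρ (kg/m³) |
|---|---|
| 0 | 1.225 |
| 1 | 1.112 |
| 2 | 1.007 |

At 1 km, from the table: ρ = 1.112 kg/m³.
Weight W = mg = 45.3 × 9.81 = 444.39 N; in level flight L = W.
q = ½ρv² = ½ × 1.112 × 16.5² = 151.4 Pa.
Required CL = L/(qS) = 444.39/(151.4·3.82) = 0.7685.
CD = 0.0349 + 0.0431 × 0.7685² = 0.06036.
L/D = CL/CD = 0.7685 / 0.06036 = 12.7

L/D = 12.7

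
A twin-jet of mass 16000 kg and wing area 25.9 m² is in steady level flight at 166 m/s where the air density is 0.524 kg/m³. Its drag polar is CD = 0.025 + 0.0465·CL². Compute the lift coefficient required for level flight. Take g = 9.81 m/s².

Level flight ⇒ L = W = m·g = 16000 × 9.81 = 1.5696×10^5 N.
q = ½ρv² = ½ × 0.524 × 166² = 7220 Pa.
CL = 2W/(ρv²S) = 2×1.5696×10^5/(0.524×166²×25.9) = 0.8394.

CL = 0.839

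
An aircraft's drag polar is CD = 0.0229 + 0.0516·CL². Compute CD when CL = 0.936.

CD = 0.0681

CD = 0.0229 + 0.0516 × 0.936² = 0.0229 + 0.04521 = 0.0681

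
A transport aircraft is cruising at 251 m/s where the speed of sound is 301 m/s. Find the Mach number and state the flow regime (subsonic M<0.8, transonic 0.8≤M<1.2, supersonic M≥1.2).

M = 0.834 (transonic)

M = v/a = 251 / 301 = 0.834
M = 0.834 → transonic.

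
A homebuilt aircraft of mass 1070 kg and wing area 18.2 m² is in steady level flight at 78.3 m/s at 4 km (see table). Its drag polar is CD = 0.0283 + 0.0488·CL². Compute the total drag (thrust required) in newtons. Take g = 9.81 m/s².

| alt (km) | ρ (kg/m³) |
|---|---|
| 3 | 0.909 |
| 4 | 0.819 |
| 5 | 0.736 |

D = 1410 N

At 4 km, from the table: ρ = 0.819 kg/m³.
Weight W = mg = 1070 × 9.81 = 10497 N; in level flight L = W.
q = ½ρv² = ½ × 0.819 × 78.3² = 2511 Pa.
Required CL = L/(qS) = 10497/(2511·18.2) = 0.2297.
CD = 0.0283 + 0.0488 × 0.2297² = 0.03088.
D = q·S·CD = 2511 × 18.2 × 0.03088 = 1411 N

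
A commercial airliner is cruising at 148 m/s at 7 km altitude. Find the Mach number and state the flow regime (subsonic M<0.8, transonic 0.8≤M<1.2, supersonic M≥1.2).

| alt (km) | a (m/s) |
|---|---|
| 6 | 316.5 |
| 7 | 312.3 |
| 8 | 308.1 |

M = 0.474 (subsonic)

At 7 km, from the table: a = 312.3 m/s.
M = v/a = 148 / 312.3 = 0.474
M = 0.474 → subsonic.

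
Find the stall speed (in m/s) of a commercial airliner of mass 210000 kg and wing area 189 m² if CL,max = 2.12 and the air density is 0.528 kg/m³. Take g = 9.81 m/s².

V_stall = 140 m/s

Stall occurs when L = W at CL,max. W = mg = 210000 × 9.81 = 2.06×10^6 N.
From L = ½ρV²S·CL,max = W: V_stall = √(2W/(ρSCL,max)) = √(2·2.06×10^6/(0.528·189·2.12))
V_stall = √19480 = 140 m/s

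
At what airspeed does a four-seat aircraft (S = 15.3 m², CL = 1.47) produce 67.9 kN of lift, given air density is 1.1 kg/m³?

L = ½ρv²S·CL ⇒ v = √(2L/(ρ·S·CL))
v = √(2 × 67900 / (1.1 × 15.3 × 1.47)) = √5489 = 74.1 m/s

v = 74.1 m/s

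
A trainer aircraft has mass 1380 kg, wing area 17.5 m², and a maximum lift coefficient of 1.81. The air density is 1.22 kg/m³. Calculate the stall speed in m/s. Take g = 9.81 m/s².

At stall, lift equals weight: L = W = m·g = 1380 × 9.81 = 13540 N.
V_stall = √(2W/(ρ·S·CL,max)) = √(2 × 13540 / (1.22 × 17.5 × 1.81))
V_stall = √700.7 = 26.5 m/s

V_stall = 26.5 m/s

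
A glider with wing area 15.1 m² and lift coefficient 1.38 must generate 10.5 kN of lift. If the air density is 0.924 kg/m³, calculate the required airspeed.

L = ½ρv²S·CL ⇒ v = √(2L/(ρ·S·CL))
v = √(2 × 10500 / (0.924 × 15.1 × 1.38)) = √1091 = 33 m/s

v = 33 m/s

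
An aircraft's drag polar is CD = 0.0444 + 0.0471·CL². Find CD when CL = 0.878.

CD = 0.0444 + 0.0471 × 0.878² = 0.0444 + 0.03631 = 0.0807

CD = 0.0807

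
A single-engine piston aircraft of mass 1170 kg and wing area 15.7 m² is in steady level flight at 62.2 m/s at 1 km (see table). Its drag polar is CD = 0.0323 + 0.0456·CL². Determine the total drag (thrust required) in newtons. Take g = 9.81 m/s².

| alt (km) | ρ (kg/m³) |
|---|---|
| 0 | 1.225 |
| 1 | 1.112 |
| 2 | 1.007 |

At 1 km, from the table: ρ = 1.112 kg/m³.
In steady level flight, lift balances weight: W = mg = 1170 × 9.81 = 11478 N.
Dynamic pressure q = 0.5 × 1.112 × 62.2² = 2151 Pa.
Required CL = L/(qS) = 11478/(2151·15.7) = 0.3399.
CD = 0.0323 + 0.0456 × 0.3399² = 0.03757.
D = q·S·CD = 2151 × 15.7 × 0.03757 = 1269 N

D = 1270 N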